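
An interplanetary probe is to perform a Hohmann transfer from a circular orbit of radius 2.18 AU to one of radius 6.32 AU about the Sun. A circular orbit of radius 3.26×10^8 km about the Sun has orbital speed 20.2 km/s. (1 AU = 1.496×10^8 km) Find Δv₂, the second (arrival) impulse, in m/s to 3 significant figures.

Δv₂ = 3370 m/s

From the circular-orbit relation v² = μ/r at r = 3.26×10^8 km: μ = v²r = (20.2)² × 3.26×10^8 = 1.33021×10^11 km³/s².
In km: r₁ = 2.18 × 1.496×10^8 = 3.26128×10^8 km; r₂ = 6.32 × 1.496×10^8 = 9.45472×10^8 km.
Transfer-ellipse semi-major axis a_t = (r₁ + r₂)/2 = (3.26128×10^8 + 9.45472×10^8)/2 = 6.358×10^8 km.
On the circular orbit at r = 9.45472×10^8 km, v_c = √(μ/r) = 11.861 km/s.
Vis-viva on the transfer ellipse at r = 9.45472×10^8 km gives v_t = √[μ(2/r − 1/a_t)] = 8.4951 km/s.
Δv₂ = |v_t − v_c| = |8.4951 − 11.861| = 3.366 km/s.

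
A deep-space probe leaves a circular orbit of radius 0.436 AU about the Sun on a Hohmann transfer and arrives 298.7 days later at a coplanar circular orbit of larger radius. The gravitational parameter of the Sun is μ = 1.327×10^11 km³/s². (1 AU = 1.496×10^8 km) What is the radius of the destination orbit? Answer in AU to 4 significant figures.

r₂ = 2.340 AU

In km: r₁ = 0.436 × 1.496×10^8 = 6.52256×10^7 km.
Transfer time t = 298.7 days = 2.580768×10^7 s, and t = π√(a_t³/μ).
So a_t = (μ t²/π²)^(1/3) = (1.327×10^11 × (2.580768×10^7)² / π²)^(1/3) = 2.0766×10^8 km.
Since a_t = (r₁ + r₂)/2, r₂ = 2a_t − r₁ = 2×2.0766×10^8 − 6.52256×10^7 = 3.500944×10^8 km.
In AU: r₂ = 3.500944×10^8 / 1.496×10^8 = 2.340 AU.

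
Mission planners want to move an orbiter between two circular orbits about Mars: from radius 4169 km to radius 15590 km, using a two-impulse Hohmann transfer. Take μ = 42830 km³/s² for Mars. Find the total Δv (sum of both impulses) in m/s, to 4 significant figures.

Semi-major axis of the transfer orbit: a_t = (4169 + 15590)/2 = 9879.5 km.
Circular speed at r₁: v₁ = √(μ/r₁) = √(42830/4169) = 3.205222 km/s.
On the transfer ellipse at r₁, vis-viva gives v_p = √[μ(2/r₁ − 1/a_t)] = 4.026370 km/s.
First burn Δv₁ = |v_p − v₁| = 0.8211 km/s.
At r₂, v₂ = √(μ/r₂) = 1.6575 km/s.
Transfer-orbit speed at r₂: v_a = √[μ(2/r₂ − 1/a_t)] = 1.0767 km/s.
Second burn Δv₂ = |v₂ − v_a| = 0.5808 km/s.
Total Δv = Δv₁ + Δv₂ = 1.402 km/s.

Δv = 1402 m/s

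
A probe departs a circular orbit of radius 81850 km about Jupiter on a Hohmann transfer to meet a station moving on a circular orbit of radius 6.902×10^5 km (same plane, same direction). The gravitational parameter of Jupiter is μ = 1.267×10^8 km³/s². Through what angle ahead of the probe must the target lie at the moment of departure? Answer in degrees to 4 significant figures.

φ = 104.7°

The Hohmann ellipse has a_t = (r₁ + r₂)/2 = 3.86025×10^5 km.
The half-period of the transfer ellipse is t = π√(a_t³/μ) = 66940 s.
The target's mean motion on its circular orbit is ω₂ = √(μ/r₂³) = 1.963×10^-5 rad/s.
Angle swept by the target during transfer: ω₂·t = 1.314 rad = 75.29°.
Arrival is 180° from departure on the ellipse, so φ = 180° − 75.29° = 104.7°.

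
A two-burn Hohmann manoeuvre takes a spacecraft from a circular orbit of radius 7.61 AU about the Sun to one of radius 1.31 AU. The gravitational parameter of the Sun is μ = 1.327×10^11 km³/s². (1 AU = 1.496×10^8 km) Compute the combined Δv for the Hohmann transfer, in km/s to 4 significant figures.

In km: r₁ = 7.61 × 1.496×10^8 = 1.138456×10^9 km; r₂ = 1.31 × 1.496×10^8 = 1.95976×10^8 km.
Transfer-ellipse semi-major axis a_t = (r₁ + r₂)/2 = (1.138456×10^9 + 1.95976×10^8)/2 = 6.67216×10^8 km.
At r₁ the circular-orbit speed is v₁ = √(μ/r₁) = 10.796 km/s.
Transfer-orbit speed at r₁ (v² = μ(2/r − 1/a)): v_a = √[μ(2/r₁ − 1/a_t)] = 5.8512 km/s.
First burn Δv₁ = |v_a − v₁| = 4.945 km/s.
At r₂, v₂ = √(μ/r₂) = 26.022 km/s.
Transfer-orbit speed at r₂: v_p = √[μ(2/r₂ − 1/a_t)] = 33.991 km/s.
Second burn Δv₂ = |v₂ − v_p| = 7.969 km/s.
Total Δv = Δv₁ + Δv₂ = 12.91 km/s.

Δv = 12.91 km/s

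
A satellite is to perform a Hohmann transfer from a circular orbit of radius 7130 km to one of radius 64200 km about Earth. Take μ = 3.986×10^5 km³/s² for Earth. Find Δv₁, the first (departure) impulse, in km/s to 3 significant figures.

Transfer-ellipse semi-major axis a_t = (r₁ + r₂)/2 = (7130 + 64200)/2 = 35665 km.
On the circular orbit at r = 7130 km, v_c = √(μ/r) = 7.4769 km/s.
Transfer-orbit speed at the same r (vis-viva, a = a_t): v_t = √[μ(2/r − 1/a_t)] = 10.032 km/s.
Δv₁ = |v_t − v_c| = |10.032 − 7.4769| = 2.555 km/s.

Δv₁ = 2.55 km/s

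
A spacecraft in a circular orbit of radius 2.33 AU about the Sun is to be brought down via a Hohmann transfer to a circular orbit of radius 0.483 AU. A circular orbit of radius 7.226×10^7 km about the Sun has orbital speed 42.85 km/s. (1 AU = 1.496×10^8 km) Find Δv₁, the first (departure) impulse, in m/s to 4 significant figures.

From the circular-orbit relation v² = μ/r at r = 7.226×10^7 km: μ = v²r = (42.85)² × 7.226×10^7 = 1.32678×10^11 km³/s².
In km: r₁ = 2.33 × 1.496×10^8 = 3.48568×10^8 km; r₂ = 0.483 × 1.496×10^8 = 7.22568×10^7 km.
The Hohmann ellipse has a_t = (r₁ + r₂)/2 = 2.104124×10^8 km.
On the circular orbit at r = 3.48568×10^8 km, v_c = √(μ/r) = 19.510 km/s.
Vis-viva on the transfer ellipse at r = 3.48568×10^8 km gives v_t = √[μ(2/r − 1/a_t)] = 11.433 km/s.
Δv₁ = |v_t − v_c| = |11.433 − 19.510| = 8.077 km/s.

Δv₁ = 8077 m/s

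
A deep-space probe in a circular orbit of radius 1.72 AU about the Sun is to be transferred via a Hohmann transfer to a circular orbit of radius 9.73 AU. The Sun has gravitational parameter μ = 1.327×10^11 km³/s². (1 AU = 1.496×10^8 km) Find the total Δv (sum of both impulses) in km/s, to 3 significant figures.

Δv = 11.2 km/s

In km: r₁ = 1.72 × 1.496×10^8 = 2.57312×10^8 km; r₂ = 9.73 × 1.496×10^8 = 1.455608×10^9 km.
Transfer-ellipse semi-major axis a_t = (r₁ + r₂)/2 = (2.57312×10^8 + 1.455608×10^9)/2 = 8.5646×10^8 km.
Circular speed at r₁: v₁ = √(μ/r₁) = √(1.327×10^11/2.57312×10^8) = 22.7094 km/s.
On the transfer ellipse at r₁, vis-viva gives v_p = √[μ(2/r₁ − 1/a_t)] = 29.6056 km/s.
First burn Δv₁ = |v_p − v₁| = 6.896 km/s.
At r₂, v₂ = √(μ/r₂) = 9.548 km/s.
Transfer-orbit speed at r₂: v_a = √[μ(2/r₂ − 1/a_t)] = 5.233 km/s.
Second burn Δv₂ = |v₂ − v_a| = 4.315 km/s.
Δv = Δv₁ + Δv₂ = 6.896 + 4.315 = 11.21 km/s.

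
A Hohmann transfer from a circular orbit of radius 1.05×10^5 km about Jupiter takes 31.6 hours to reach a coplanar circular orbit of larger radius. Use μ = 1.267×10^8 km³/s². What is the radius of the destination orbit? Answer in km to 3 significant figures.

Transfer time t = 31.6 hours = 1.1376×10^5 s, and t = π√(a_t³/μ).
So a_t = (μ t²/π²)^(1/3) = (1.267×10^8 × (1.1376×10^5)² / π²)^(1/3) = 5.4973×10^5 km.
Since a_t = (r₁ + r₂)/2, r₂ = 2a_t − r₁ = 2×5.4973×10^5 − 1.050×10^5 = 9.9446×10^5 km.

r₂ = 9.94×10^5 km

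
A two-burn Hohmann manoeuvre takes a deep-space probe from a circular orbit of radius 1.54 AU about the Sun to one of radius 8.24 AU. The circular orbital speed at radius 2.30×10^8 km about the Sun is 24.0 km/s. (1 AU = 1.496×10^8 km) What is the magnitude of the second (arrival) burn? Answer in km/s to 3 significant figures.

From the circular-orbit relation v² = μ/r at r = 2.30×10^8 km: μ = v²r = (24.0)² × 2.30×10^8 = 1.32480×10^11 km³/s².
In km: r₁ = 1.54 × 1.496×10^8 = 2.30384×10^8 km; r₂ = 8.24 × 1.496×10^8 = 1.232704×10^9 km.
The Hohmann ellipse has a_t = (r₁ + r₂)/2 = 7.31544×10^8 km.
On the circular orbit at r = 1.232704×10^9 km, v_c = √(μ/r) = 10.367 km/s.
Vis-viva on the transfer ellipse at r = 1.232704×10^9 km gives v_t = √[μ(2/r − 1/a_t)] = 5.8177 km/s.
Δv₂ = |v_t − v_c| = |5.8177 − 10.367| = 4.549 km/s.

Δv₂ = 4.55 km/s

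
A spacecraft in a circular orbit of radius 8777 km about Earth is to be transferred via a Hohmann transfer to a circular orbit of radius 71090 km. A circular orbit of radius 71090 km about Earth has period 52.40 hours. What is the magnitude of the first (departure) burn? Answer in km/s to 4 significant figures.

Δv₁ = 2.252 km/s

From Kepler's third law T² = 4π²r³/μ at r = 71090 km, T = 52.40 hours = 52.40 × 3600 s = 1.8864×10^5 s: μ = 4π²r³/T² = 3.98582×10^5 km³/s².
Semi-major axis of the transfer orbit: a_t = (8777 + 71090)/2 = 39933.5 km.
On the circular orbit at r = 8777 km, v_c = √(μ/r) = 6.739 km/s.
Transfer-orbit speed at the same r (vis-viva, a = a_t): v_t = √[μ(2/r − 1/a_t)] = 8.991 km/s.
Δv₁ = |v_t − v_c| = |8.991 − 6.739| = 2.252 km/s.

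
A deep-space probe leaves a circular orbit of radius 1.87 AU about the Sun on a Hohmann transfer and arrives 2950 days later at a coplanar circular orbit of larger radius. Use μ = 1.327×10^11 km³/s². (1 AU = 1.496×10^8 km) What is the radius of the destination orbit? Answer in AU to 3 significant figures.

In km: r₁ = 1.87 × 1.496×10^8 = 2.79752×10^8 km.
Transfer time t = 2950 days = 2.5488×10^8 s, and t = π√(a_t³/μ).
So a_t = (μ t²/π²)^(1/3) = (1.327×10^11 × (2.5488×10^8)² / π²)^(1/3) = 9.5590×10^8 km.
Since a_t = (r₁ + r₂)/2, r₂ = 2a_t − r₁ = 2×9.5590×10^8 − 2.79752×10^8 = 1.632048×10^9 km.
In AU: r₂ = 1.632048×10^9 / 1.496×10^8 = 10.9 AU.

r₂ = 10.9 AU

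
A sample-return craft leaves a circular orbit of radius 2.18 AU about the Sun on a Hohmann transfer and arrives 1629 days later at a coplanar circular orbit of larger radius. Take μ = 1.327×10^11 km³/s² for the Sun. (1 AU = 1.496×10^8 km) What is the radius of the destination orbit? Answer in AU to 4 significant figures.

In km: r₁ = 2.18 × 1.496×10^8 = 3.26128×10^8 km.
Transfer time t = 1629 days = 1.407456×10^8 s, and t = π√(a_t³/μ).
So a_t = (μ t²/π²)^(1/3) = (1.327×10^11 × (1.407456×10^8)² / π²)^(1/3) = 6.4340×10^8 km.
Since a_t = (r₁ + r₂)/2, r₂ = 2a_t − r₁ = 2×6.4340×10^8 − 3.26128×10^8 = 9.60672×10^8 km.
In AU: r₂ = 9.60672×10^8 / 1.496×10^8 = 6.422 AU.

r₂ = 6.422 AU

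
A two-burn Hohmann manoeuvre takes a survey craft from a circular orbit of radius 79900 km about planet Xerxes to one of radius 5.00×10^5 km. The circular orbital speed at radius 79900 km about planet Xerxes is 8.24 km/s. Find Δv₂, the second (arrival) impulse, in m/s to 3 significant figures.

Δv₂ = 1560 m/s

From the circular-orbit relation v² = μ/r at r = 79900 km: μ = v²r = (8.24)² × 79900 = 5.42502×10^6 km³/s².
Transfer-ellipse semi-major axis a_t = (r₁ + r₂)/2 = (79900 + 5.000×10^5)/2 = 2.8995×10^5 km.
Circular speed at r = 5.000×10^5 km: v_c = √(μ/r) = 3.294 km/s.
Vis-viva on the transfer ellipse at r = 5.000×10^5 km gives v_t = √[μ(2/r − 1/a_t)] = 1.729 km/s.
Δv₂ = |v_t − v_c| = |1.729 − 3.294| = 1.565 km/s.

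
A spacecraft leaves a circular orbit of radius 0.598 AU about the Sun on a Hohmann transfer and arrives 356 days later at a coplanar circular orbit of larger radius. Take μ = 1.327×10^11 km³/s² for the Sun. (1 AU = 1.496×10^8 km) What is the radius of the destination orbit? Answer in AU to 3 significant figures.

In km: r₁ = 0.598 × 1.496×10^8 = 8.94608×10^7 km.
Transfer time t = 356 days = 3.07584×10^7 s, and t = π√(a_t³/μ).
So a_t = (μ t²/π²)^(1/3) = (1.327×10^11 × (3.07584×10^7)² / π²)^(1/3) = 2.3344×10^8 km.
Since a_t = (r₁ + r₂)/2, r₂ = 2a_t − r₁ = 2×2.3344×10^8 − 8.94608×10^7 = 3.774192×10^8 km.
In AU: r₂ = 3.774192×10^8 / 1.496×10^8 = 2.52 AU.

r₂ = 2.52 AU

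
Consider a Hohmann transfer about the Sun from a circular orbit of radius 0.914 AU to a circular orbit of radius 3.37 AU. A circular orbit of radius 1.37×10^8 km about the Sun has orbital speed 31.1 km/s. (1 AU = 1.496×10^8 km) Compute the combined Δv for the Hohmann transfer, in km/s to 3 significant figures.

Δv = 13.5 km/s

From the circular-orbit relation v² = μ/r at r = 1.37×10^8 km: μ = v²r = (31.1)² × 1.37×10^8 = 1.32508×10^11 km³/s².
In km: r₁ = 0.914 × 1.496×10^8 = 1.367344×10^8 km; r₂ = 3.37 × 1.496×10^8 = 5.04152×10^8 km.
Semi-major axis of the transfer orbit: a_t = (1.367344×10^8 + 5.04152×10^8)/2 = 3.204432×10^8 km.
At r₁ the circular-orbit speed is v₁ = √(μ/r₁) = 31.130 km/s.
Transfer-orbit speed at r₁ (vis-viva equation): v_p = √[μ(2/r₁ − 1/a_t)] = 39.047 km/s.
First burn Δv₁ = |v_p − v₁| = 7.917 km/s.
Circular speed at r₂: v₂ = √(μ/r₂) = 16.212 km/s.
Transfer-orbit speed at r₂: v_a = √[μ(2/r₂ − 1/a_t)] = 10.590 km/s.
Second burn Δv₂ = |v₂ − v_a| = 5.622 km/s.
Total Δv = Δv₁ + Δv₂ = 13.54 km/s.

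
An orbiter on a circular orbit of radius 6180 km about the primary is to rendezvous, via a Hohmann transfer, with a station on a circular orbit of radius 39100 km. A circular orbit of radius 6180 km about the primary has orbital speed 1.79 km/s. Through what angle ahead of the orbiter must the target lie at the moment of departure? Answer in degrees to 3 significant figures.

From the circular-orbit relation v² = μ/r at r = 6180 km: μ = v²r = (1.79)² × 6180 = 19801.3 km³/s².
Semi-major axis of the transfer orbit: a_t = (6180 + 39100)/2 = 22640 km.
The half-period of the transfer ellipse is t = π√(a_t³/μ) = 76053 s.
Target angular speed ω₂ = √(μ/r₂³) = 1.8200×10^-5 rad/s.
Angle swept by the target during transfer: ω₂·t = 1.3842 rad = 79.31°.
Arrival is 180° from departure on the ellipse, so φ = 180° − 79.31° = 101°.

φ = 101°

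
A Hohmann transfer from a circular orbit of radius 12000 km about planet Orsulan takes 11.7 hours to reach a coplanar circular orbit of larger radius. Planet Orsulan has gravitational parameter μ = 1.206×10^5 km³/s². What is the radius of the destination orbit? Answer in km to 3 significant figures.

Transfer time t = 11.7 hours = 42120 s, and t = π√(a_t³/μ).
So a_t = (μ t²/π²)^(1/3) = (1.206×10^5 × (42120)² / π²)^(1/3) = 27883 km.
Since a_t = (r₁ + r₂)/2, r₂ = 2a_t − r₁ = 2×27883 − 12000 = 43766 km.

r₂ = 43800 km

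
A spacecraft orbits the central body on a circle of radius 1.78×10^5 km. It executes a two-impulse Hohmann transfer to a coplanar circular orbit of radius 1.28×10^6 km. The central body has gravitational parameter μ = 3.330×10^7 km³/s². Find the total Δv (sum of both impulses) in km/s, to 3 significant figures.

The Hohmann ellipse has a_t = (r₁ + r₂)/2 = 7.290×10^5 km.
At r₁ the circular-orbit speed is v₁ = √(μ/r₁) = 13.678 km/s.
On the transfer ellipse at r₁, v² = μ(2/r − 1/a) gives v_p = √[μ(2/r₁ − 1/a_t)] = 18.124 km/s.
First burn Δv₁ = |v_p − v₁| = 4.446 km/s.
Circular speed at r₂: v₂ = √(μ/r₂) = 5.1006 km/s.
Transfer-orbit speed at r₂: v_a = √[μ(2/r₂ − 1/a_t)] = 2.5204 km/s.
Second burn Δv₂ = |v₂ − v_a| = 2.580 km/s.
Δv = Δv₁ + Δv₂ = 4.446 + 2.580 = 7.026 km/s.

Δv = 7.03 km/s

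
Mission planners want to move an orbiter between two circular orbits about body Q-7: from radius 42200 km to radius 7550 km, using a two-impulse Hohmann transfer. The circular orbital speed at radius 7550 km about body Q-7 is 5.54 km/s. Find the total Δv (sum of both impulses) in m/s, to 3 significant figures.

From the circular-orbit relation v² = μ/r at r = 7550 km: μ = v²r = (5.54)² × 7550 = 2.31722×10^5 km³/s².
Transfer-ellipse semi-major axis a_t = (r₁ + r₂)/2 = (42200 + 7550)/2 = 24875 km.
At r₁ the circular-orbit speed is v₁ = √(μ/r₁) = 2.343 km/s.
Transfer-orbit speed at r₁ (vis-viva equation): v_a = √[μ(2/r₁ − 1/a_t)] = 1.291 km/s.
First burn Δv₁ = |v_a − v₁| = 1.052 km/s.
Circular speed at r₂: v₂ = √(μ/r₂) = 5.540 km/s.
Transfer-orbit speed at r₂: v_p = √[μ(2/r₂ − 1/a_t)] = 7.216 km/s.
Second burn Δv₂ = |v₂ − v_p| = 1.676 km/s.
Total Δv = Δv₁ + Δv₂ = 2.728 km/s.

Δv = 2730 m/s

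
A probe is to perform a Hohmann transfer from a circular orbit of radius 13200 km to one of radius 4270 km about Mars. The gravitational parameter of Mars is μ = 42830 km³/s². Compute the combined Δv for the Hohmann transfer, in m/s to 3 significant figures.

Transfer-ellipse semi-major axis a_t = (r₁ + r₂)/2 = (13200 + 4270)/2 = 8735 km.
At r₁ the circular-orbit speed is v₁ = √(μ/r₁) = 1.8013 km/s.
On the transfer ellipse at r₁, v² = μ(2/r − 1/a) gives v_a = √[μ(2/r₁ − 1/a_t)] = 1.2594 km/s.
First burn Δv₁ = |v_a − v₁| = 0.5419 km/s.
Circular speed at r₂: v₂ = √(μ/r₂) = 3.1671 km/s.
Transfer-orbit speed at r₂: v_p = √[μ(2/r₂ − 1/a_t)] = 3.8933 km/s.
Second burn Δv₂ = |v₂ − v_p| = 0.7262 km/s.
Total Δv = Δv₁ + Δv₂ = 1.268 km/s.

Δv = 1270 m/s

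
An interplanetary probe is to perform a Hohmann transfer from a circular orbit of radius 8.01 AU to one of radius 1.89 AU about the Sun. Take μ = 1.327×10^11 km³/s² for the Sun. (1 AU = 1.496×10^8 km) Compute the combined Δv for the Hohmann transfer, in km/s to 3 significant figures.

In km: r₁ = 8.01 × 1.496×10^8 = 1.198296×10^9 km; r₂ = 1.89 × 1.496×10^8 = 2.82744×10^8 km.
The Hohmann ellipse has a_t = (r₁ + r₂)/2 = 7.4052×10^8 km.
At r₁ the circular-orbit speed is v₁ = √(μ/r₁) = 10.5233 km/s.
On the transfer ellipse at r₁, v² = μ(2/r − 1/a) gives v_a = √[μ(2/r₁ − 1/a_t)] = 6.50252 km/s.
First burn Δv₁ = |v_a − v₁| = 4.021 km/s.
Circular speed at r₂: v₂ = √(μ/r₂) = 21.664 km/s.
Transfer-orbit speed at r₂: v_p = √[μ(2/r₂ − 1/a_t)] = 27.558 km/s.
Second burn Δv₂ = |v₂ − v_p| = 5.894 km/s.
Δv = Δv₁ + Δv₂ = 4.021 + 5.894 = 9.915 km/s.

Δv = 9.92 km/s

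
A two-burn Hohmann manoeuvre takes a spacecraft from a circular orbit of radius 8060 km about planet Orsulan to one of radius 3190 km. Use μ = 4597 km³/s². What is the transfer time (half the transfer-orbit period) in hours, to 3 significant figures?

Transfer-ellipse semi-major axis a_t = (r₁ + r₂)/2 = (8060 + 3190)/2 = 5625 km.
Transfer time t = π√(a_t³/μ) = π√((5625)³ / 4597) = 19550 s.
Converting: 19550 s ÷ 3600 s/hour = 5.43 hours.

t = 5.43 hours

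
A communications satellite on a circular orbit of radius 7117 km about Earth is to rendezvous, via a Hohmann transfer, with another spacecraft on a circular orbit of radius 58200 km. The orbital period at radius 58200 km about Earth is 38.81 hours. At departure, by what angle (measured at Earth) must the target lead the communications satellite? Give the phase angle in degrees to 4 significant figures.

φ = 104.3°

From Kepler's third law T² = 4π²r³/μ at r = 58200 km, T = 38.81 hours = 38.81 × 3600 s = 1.39716×10^5 s: μ = 4π²r³/T² = 3.98691×10^5 km³/s².
Transfer-ellipse semi-major axis a_t = (r₁ + r₂)/2 = (7117 + 58200)/2 = 32658.5 km.
Transfer time t = π√(a_t³/μ) = 29365 s.
The target's mean motion on its circular orbit is ω₂ = √(μ/r₂³) = 4.4971×10^-5 rad/s.
Angle swept by the target during transfer: ω₂·t = 1.3206 rad = 75.66°.
Arrival is 180° from departure on the ellipse, so φ = 180° − 75.66° = 104.3°.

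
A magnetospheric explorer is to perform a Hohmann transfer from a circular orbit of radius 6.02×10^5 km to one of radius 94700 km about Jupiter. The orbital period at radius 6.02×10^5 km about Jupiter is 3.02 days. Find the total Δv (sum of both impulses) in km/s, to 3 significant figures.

Δv = 18.4 km/s

From Kepler's third law T² = 4π²r³/μ at r = 6.02×10^5 km, T = 3.02 days = 3.02 × 86400 s = 2.60928×10^5 s: μ = 4π²r³/T² = 1.26505×10^8 km³/s².
Semi-major axis of the transfer orbit: a_t = (6.020×10^5 + 94700)/2 = 3.4835×10^5 km.
At r₁ the circular-orbit speed is v₁ = √(μ/r₁) = 14.496 km/s.
On the transfer ellipse at r₁, vis-viva equation gives v_a = √[μ(2/r₁ − 1/a_t)] = 7.5583 km/s.
First burn Δv₁ = |v_a − v₁| = 6.938 km/s.
At r₂, v₂ = √(μ/r₂) = 36.55 km/s.
Transfer-orbit speed at r₂: v_p = √[μ(2/r₂ − 1/a_t)] = 48.05 km/s.
Second burn Δv₂ = |v₂ − v_p| = 11.50 km/s.
Total Δv = Δv₁ + Δv₂ = 18.44 km/s.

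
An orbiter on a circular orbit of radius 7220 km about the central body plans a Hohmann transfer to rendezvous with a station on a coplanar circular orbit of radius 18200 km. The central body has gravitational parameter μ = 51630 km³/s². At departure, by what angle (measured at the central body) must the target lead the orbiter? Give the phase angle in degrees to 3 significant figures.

φ = 75.0°

The Hohmann ellipse has a_t = (r₁ + r₂)/2 = 12710 km.
The half-period of the transfer ellipse is t = π√(a_t³/μ) = 19810 s.
The target's mean motion on its circular orbit is ω₂ = √(μ/r₂³) = 9.254×10^-5 rad/s.
Angle swept by the target during transfer: ω₂·t = 1.833 rad = 105.0°.
Arrival is 180° from departure on the ellipse, so φ = 180° − 105.0° = 75.0°.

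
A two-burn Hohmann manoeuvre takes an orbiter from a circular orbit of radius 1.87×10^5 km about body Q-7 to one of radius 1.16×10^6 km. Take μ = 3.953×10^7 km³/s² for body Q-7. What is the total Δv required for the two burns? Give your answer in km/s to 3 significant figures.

Δv = 7.30 km/s

Transfer-ellipse semi-major axis a_t = (r₁ + r₂)/2 = (1.870×10^5 + 1.160×10^6)/2 = 6.735×10^5 km.
At r₁ the circular-orbit speed is v₁ = √(μ/r₁) = 14.5393 km/s.
On the transfer ellipse at r₁, v² = μ(2/r − 1/a) gives v_p = √[μ(2/r₁ − 1/a_t)] = 19.0811 km/s.
First burn Δv₁ = |v_p − v₁| = 4.5418 km/s.
Circular speed at r₂: v₂ = √(μ/r₂) = 5.8376 km/s.
Transfer-orbit speed at r₂: v_a = √[μ(2/r₂ − 1/a_t)] = 3.0760 km/s.
Second burn Δv₂ = |v₂ − v_a| = 2.7616 km/s.
Total Δv = Δv₁ + Δv₂ = 7.303 km/s.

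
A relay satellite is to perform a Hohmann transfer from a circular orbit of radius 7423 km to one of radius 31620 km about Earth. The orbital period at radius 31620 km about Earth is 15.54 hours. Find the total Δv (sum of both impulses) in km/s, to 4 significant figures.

From Kepler's third law T² = 4π²r³/μ at r = 31620 km, T = 15.54 hours = 15.54 × 3600 s = 55944 s: μ = 4π²r³/T² = 3.98785×10^5 km³/s².
The Hohmann ellipse has a_t = (r₁ + r₂)/2 = 19521.5 km.
Circular speed at r₁: v₁ = √(μ/r₁) = √(3.98785×10^5/7423) = 7.3296 km/s.
Transfer-orbit speed at r₁ (vis-viva equation): v_p = √[μ(2/r₁ − 1/a_t)] = 9.3283 km/s.
First burn Δv₁ = |v_p − v₁| = 1.999 km/s.
Circular speed at r₂: v₂ = √(μ/r₂) = 3.551 km/s.
Transfer-orbit speed at r₂: v_a = √[μ(2/r₂ − 1/a_t)] = 2.190 km/s.
Second burn Δv₂ = |v₂ − v_a| = 1.361 km/s.
Δv = Δv₁ + Δv₂ = 1.999 + 1.361 = 3.360 km/s.

Δv = 3.360 km/s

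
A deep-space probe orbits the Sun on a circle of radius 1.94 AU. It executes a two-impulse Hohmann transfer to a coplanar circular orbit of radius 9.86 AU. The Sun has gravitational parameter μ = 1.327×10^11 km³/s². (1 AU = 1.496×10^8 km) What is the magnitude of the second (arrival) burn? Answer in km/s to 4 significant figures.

In km: r₁ = 1.94 × 1.496×10^8 = 2.90224×10^8 km; r₂ = 9.86 × 1.496×10^8 = 1.475056×10^9 km.
Semi-major axis of the transfer orbit: a_t = (2.90224×10^8 + 1.475056×10^9)/2 = 8.8264×10^8 km.
On the circular orbit at r = 1.475056×10^9 km, v_c = √(μ/r) = 9.485 km/s.
Transfer-orbit speed at the same r (vis-viva, a = a_t): v_t = √[μ(2/r − 1/a_t)] = 5.439 km/s.
Δv₂ = |v_t − v_c| = |5.439 − 9.485| = 4.046 km/s.

Δv₂ = 4.046 km/s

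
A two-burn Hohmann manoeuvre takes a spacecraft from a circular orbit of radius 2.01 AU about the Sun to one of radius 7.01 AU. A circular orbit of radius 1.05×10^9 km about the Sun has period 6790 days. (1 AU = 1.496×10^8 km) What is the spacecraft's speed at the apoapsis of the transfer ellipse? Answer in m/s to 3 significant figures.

From Kepler's third law T² = 4π²r³/μ at r = 1.05×10^9 km, T = 6790 days = 6790 × 86400 s = 5.86656×10^8 s: μ = 4π²r³/T² = 1.32789×10^11 km³/s².
In km: r₁ = 2.01 × 1.496×10^8 = 3.00696×10^8 km; r₂ = 7.01 × 1.496×10^8 = 1.048696×10^9 km.
The Hohmann ellipse has a_t = (r₁ + r₂)/2 = 6.74696×10^8 km.
The apoapsis of the transfer ellipse is at r = 1.048696×10^9 km.
From the vis-viva equation, v = √[μ(2/r − 1/a_t)] = 7.512 km/s.

v = 7510 m/s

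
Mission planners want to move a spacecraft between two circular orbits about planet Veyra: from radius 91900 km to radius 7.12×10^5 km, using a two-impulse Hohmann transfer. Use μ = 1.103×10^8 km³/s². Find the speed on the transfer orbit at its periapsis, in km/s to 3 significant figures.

v = 46.1 km/s

The Hohmann ellipse has a_t = (r₁ + r₂)/2 = 4.0195×10^5 km.
The periapsis of the transfer ellipse is at r = 91900 km.
Applying v² = μ(2/r − 1/a_t): v = 46.11 km/s.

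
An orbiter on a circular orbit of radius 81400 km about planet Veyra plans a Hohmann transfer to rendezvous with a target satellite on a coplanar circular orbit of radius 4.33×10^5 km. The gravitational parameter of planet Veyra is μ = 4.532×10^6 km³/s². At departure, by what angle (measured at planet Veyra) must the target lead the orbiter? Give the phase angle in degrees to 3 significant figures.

φ = 97.6°

The Hohmann ellipse has a_t = (r₁ + r₂)/2 = 2.572×10^5 km.
Transfer time t = π√(a_t³/μ) = 1.9249×10^5 s.
The target's mean motion on its circular orbit is ω₂ = √(μ/r₂³) = 7.4716×10^-6 rad/s.
Angle swept by the target during transfer: ω₂·t = 1.4382 rad = 82.40°.
Arrival is 180° from departure on the ellipse, so φ = 180° − 82.40° = 97.6°.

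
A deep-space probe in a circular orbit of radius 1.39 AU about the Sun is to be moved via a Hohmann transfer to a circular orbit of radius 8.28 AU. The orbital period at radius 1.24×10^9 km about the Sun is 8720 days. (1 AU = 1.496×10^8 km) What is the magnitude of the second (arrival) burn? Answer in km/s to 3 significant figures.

From Kepler's third law T² = 4π²r³/μ at r = 1.24×10^9 km, T = 8720 days = 8720 × 86400 s = 7.53408×10^8 s: μ = 4π²r³/T² = 1.32606×10^11 km³/s².
In km: r₁ = 1.39 × 1.496×10^8 = 2.07944×10^8 km; r₂ = 8.28 × 1.496×10^8 = 1.238688×10^9 km.
Transfer-ellipse semi-major axis a_t = (r₁ + r₂)/2 = (2.07944×10^8 + 1.238688×10^9)/2 = 7.23316×10^8 km.
On the circular orbit at r = 1.238688×10^9 km, v_c = √(μ/r) = 10.347 km/s.
Vis-viva on the transfer ellipse at r = 1.238688×10^9 km gives v_t = √[μ(2/r − 1/a_t)] = 5.5477 km/s.
Δv₂ = |v_t − v_c| = |5.5477 − 10.347| = 4.799 km/s.

Δv₂ = 4.80 km/s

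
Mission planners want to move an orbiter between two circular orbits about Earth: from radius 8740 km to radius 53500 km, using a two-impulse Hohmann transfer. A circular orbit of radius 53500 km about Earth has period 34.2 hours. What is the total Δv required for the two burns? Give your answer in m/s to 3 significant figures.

Δv = 3390 m/s

From Kepler's third law T² = 4π²r³/μ at r = 53500 km, T = 34.2 hours = 34.2 × 3600 s = 1.2312×10^5 s: μ = 4π²r³/T² = 3.98808×10^5 km³/s².
Semi-major axis of the transfer orbit: a_t = (8740 + 53500)/2 = 31120 km.
Circular speed at r₁: v₁ = √(μ/r₁) = √(3.98808×10^5/8740) = 6.755 km/s.
Transfer-orbit speed at r₁ (v² = μ(2/r − 1/a)): v_p = √[μ(2/r₁ − 1/a_t)] = 8.857 km/s.
First burn Δv₁ = |v_p − v₁| = 2.102 km/s.
Circular speed at r₂: v₂ = √(μ/r₂) = 2.730 km/s.
Transfer-orbit speed at r₂: v_a = √[μ(2/r₂ − 1/a_t)] = 1.447 km/s.
Second burn Δv₂ = |v₂ − v_a| = 1.283 km/s.
Δv = Δv₁ + Δv₂ = 2.102 + 1.283 = 3.385 km/s.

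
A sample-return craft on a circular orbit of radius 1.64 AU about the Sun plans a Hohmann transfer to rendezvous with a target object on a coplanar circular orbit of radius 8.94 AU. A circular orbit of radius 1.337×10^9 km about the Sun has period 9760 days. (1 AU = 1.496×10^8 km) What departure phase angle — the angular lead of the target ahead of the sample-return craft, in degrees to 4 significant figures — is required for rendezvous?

φ = 98.07°

From Kepler's third law T² = 4π²r³/μ at r = 1.337×10^9 km, T = 9760 days = 9760 × 86400 s = 8.43264×10^8 s: μ = 4π²r³/T² = 1.32687×10^11 km³/s².
In km: r₁ = 1.64 × 1.496×10^8 = 2.45344×10^8 km; r₂ = 8.94 × 1.496×10^8 = 1.337424×10^9 km.
The Hohmann ellipse has a_t = (r₁ + r₂)/2 = 7.91384×10^8 km.
Transfer time t = π√(a_t³/μ) = 1.920×10^8 s.
Target angular speed ω₂ = √(μ/r₂³) = 7.447×10^-9 rad/s.
Angle swept by the target during transfer: ω₂·t = 1.430 rad = 81.93°.
The sample-return craft traverses 180° on the transfer ellipse, so the target must lead by 180° − 81.93° = 98.07°.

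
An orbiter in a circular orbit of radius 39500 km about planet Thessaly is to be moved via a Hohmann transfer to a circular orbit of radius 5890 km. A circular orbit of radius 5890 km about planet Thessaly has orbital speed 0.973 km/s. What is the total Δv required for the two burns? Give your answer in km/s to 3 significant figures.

From the circular-orbit relation v² = μ/r at r = 5890 km: μ = v²r = (0.973)² × 5890 = 5576.23 km³/s².
Transfer-ellipse semi-major axis a_t = (r₁ + r₂)/2 = (39500 + 5890)/2 = 22695 km.
Circular speed at r₁: v₁ = √(μ/r₁) = √(5576.23/39500) = 0.37573 km/s.
Transfer-orbit speed at r₁ (vis-viva equation): v_a = √[μ(2/r₁ − 1/a_t)] = 0.19141 km/s.
First burn Δv₁ = |v_a − v₁| = 0.18432 km/s.
At r₂, v₂ = √(μ/r₂) = 0.973000 km/s.
Transfer-orbit speed at r₂: v_p = √[μ(2/r₂ − 1/a_t)] = 1.28365 km/s.
Second burn Δv₂ = |v₂ − v_p| = 0.31065 km/s.
Δv = Δv₁ + Δv₂ = 0.18432 + 0.31065 = 0.4950 km/s.

Δv = 0.495 km/s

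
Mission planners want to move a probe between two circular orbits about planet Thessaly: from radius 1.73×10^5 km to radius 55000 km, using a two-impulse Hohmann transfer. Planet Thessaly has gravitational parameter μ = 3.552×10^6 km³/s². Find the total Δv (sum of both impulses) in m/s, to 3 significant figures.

The Hohmann ellipse has a_t = (r₁ + r₂)/2 = 1.140×10^5 km.
Circular speed at r₁: v₁ = √(μ/r₁) = √(3.552×10^6/1.730×10^5) = 4.5312 km/s.
Transfer-orbit speed at r₁ (v² = μ(2/r − 1/a)): v_a = √[μ(2/r₁ − 1/a_t)] = 3.1473 km/s.
First burn Δv₁ = |v_a − v₁| = 1.3839 km/s.
At r₂, v₂ = √(μ/r₂) = 8.0363 km/s.
Transfer-orbit speed at r₂: v_p = √[μ(2/r₂ − 1/a_t)] = 9.8998 km/s.
Second burn Δv₂ = |v₂ − v_p| = 1.8635 km/s.
Total Δv = Δv₁ + Δv₂ = 3.247 km/s.

Δv = 3250 m/s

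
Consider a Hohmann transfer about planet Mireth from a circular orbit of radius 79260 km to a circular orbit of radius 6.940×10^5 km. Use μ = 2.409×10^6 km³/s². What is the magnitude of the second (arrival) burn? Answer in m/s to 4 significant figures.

Δv₂ = 1020 m/s

Transfer-ellipse semi-major axis a_t = (r₁ + r₂)/2 = (79260 + 6.940×10^5)/2 = 3.8663×10^5 km.
Circular speed at r = 6.940×10^5 km: v_c = √(μ/r) = 1.8631 km/s.
Transfer-orbit speed at the same r (vis-viva, a = a_t): v_t = √[μ(2/r − 1/a_t)] = 0.84356 km/s.
Δv₂ = |v_t − v_c| = |0.84356 − 1.8631| = 1.020 km/s.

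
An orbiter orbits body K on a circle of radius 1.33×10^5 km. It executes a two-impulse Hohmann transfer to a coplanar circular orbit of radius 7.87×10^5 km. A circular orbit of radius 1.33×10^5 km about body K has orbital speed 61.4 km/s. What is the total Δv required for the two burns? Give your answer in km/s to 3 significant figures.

From the circular-orbit relation v² = μ/r at r = 1.33×10^5 km: μ = v²r = (61.4)² × 1.33×10^5 = 5.01405×10^8 km³/s².
Transfer-ellipse semi-major axis a_t = (r₁ + r₂)/2 = (1.330×10^5 + 7.870×10^5)/2 = 4.600×10^5 km.
Circular speed at r₁: v₁ = √(μ/r₁) = √(5.01405×10^8/1.330×10^5) = 61.40 km/s.
Transfer-orbit speed at r₁ (vis-viva): v_p = √[μ(2/r₁ − 1/a_t)] = 80.31 km/s.
First burn Δv₁ = |v_p − v₁| = 18.91 km/s.
Circular speed at r₂: v₂ = √(μ/r₂) = 25.24 km/s.
Transfer-orbit speed at r₂: v_a = √[μ(2/r₂ − 1/a_t)] = 13.57 km/s.
Second burn Δv₂ = |v₂ − v_a| = 11.67 km/s.
Δv = Δv₁ + Δv₂ = 18.91 + 11.67 = 30.58 km/s.

Δv = 30.6 km/s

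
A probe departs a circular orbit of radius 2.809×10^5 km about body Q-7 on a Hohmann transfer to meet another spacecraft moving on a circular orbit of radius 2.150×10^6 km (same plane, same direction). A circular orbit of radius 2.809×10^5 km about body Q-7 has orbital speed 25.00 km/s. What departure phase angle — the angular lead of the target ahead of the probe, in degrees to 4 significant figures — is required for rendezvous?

From the circular-orbit relation v² = μ/r at r = 2.809×10^5 km: μ = v²r = (25.00)² × 2.809×10^5 = 1.75562×10^8 km³/s².
Semi-major axis of the transfer orbit: a_t = (2.809×10^5 + 2.150×10^6)/2 = 1.21545×10^6 km.
The half-period of the transfer ellipse is t = π√(a_t³/μ) = 3.1772×10^5 s.
Target angular speed ω₂ = √(μ/r₂³) = 4.2030×10^-6 rad/s.
Angle swept by the target during transfer: ω₂·t = 1.3354 rad = 76.51°.
Arrival is 180° from departure on the ellipse, so φ = 180° − 76.51° = 103.5°.

φ = 103.5°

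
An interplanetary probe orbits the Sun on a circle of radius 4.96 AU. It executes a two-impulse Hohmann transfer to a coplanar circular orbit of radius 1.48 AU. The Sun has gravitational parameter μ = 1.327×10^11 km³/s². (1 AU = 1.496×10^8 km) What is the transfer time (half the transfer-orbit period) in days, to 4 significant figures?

t = 1055 days

In km: r₁ = 4.96 × 1.496×10^8 = 7.42016×10^8 km; r₂ = 1.48 × 1.496×10^8 = 2.21408×10^8 km.
Semi-major axis of the transfer orbit: a_t = (7.42016×10^8 + 2.21408×10^8)/2 = 4.81712×10^8 km.
Half the transfer-orbit period gives t = π√(a_t³/μ) = 9.118×10^7 s.
Converting: 9.118×10^7 s ÷ 86400 s/day = 1055 days.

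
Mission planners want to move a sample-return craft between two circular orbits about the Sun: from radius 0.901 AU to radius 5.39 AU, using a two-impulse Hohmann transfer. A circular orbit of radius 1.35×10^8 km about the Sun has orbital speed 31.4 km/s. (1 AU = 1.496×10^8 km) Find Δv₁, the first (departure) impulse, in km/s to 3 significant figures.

Δv₁ = 9.71 km/s

From the circular-orbit relation v² = μ/r at r = 1.35×10^8 km: μ = v²r = (31.4)² × 1.35×10^8 = 1.33105×10^11 km³/s².
In km: r₁ = 0.901 × 1.496×10^8 = 1.347896×10^8 km; r₂ = 5.39 × 1.496×10^8 = 8.06344×10^8 km.
Semi-major axis of the transfer orbit: a_t = (1.347896×10^8 + 8.06344×10^8)/2 = 4.705668×10^8 km.
Circular speed at r = 1.347896×10^8 km: v_c = √(μ/r) = 31.4245 km/s.
Vis-viva on the transfer ellipse at r = 1.347896×10^8 km gives v_t = √[μ(2/r − 1/a_t)] = 41.1356 km/s.
Δv₁ = |v_t − v_c| = |41.1356 − 31.4245| = 9.711 km/s.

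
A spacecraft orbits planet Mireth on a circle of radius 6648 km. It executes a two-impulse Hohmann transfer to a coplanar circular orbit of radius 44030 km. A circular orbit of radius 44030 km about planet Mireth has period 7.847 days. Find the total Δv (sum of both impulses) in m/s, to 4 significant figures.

Δv = 533.2 m/s

From Kepler's third law T² = 4π²r³/μ at r = 44030 km, T = 7.847 days = 7.847 × 86400 s = 6.779808×10^5 s: μ = 4π²r³/T² = 7331.13 km³/s².
Semi-major axis of the transfer orbit: a_t = (6648 + 44030)/2 = 25339 km.
At r₁ the circular-orbit speed is v₁ = √(μ/r₁) = 1.050123 km/s.
Transfer-orbit speed at r₁ (v² = μ(2/r − 1/a)): v_p = √[μ(2/r₁ − 1/a_t)] = 1.384266 km/s.
First burn Δv₁ = |v_p − v₁| = 0.33414 km/s.
Circular speed at r₂: v₂ = √(μ/r₂) = 0.40805 km/s.
Transfer-orbit speed at r₂: v_a = √[μ(2/r₂ − 1/a_t)] = 0.20901 km/s.
Second burn Δv₂ = |v₂ − v_a| = 0.19904 km/s.
Δv = Δv₁ + Δv₂ = 0.33414 + 0.19904 = 0.5332 km/s.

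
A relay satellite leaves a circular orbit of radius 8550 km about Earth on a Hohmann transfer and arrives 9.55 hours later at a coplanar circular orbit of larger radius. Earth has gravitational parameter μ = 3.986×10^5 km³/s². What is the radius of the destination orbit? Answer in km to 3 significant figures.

Transfer time t = 9.55 hours = 34380 s, and t = π√(a_t³/μ).
So a_t = (μ t²/π²)^(1/3) = (3.986×10^5 × (34380)² / π²)^(1/3) = 36276 km.
Since a_t = (r₁ + r₂)/2, r₂ = 2a_t − r₁ = 2×36276 − 8550 = 64002 km.

r₂ = 64000 km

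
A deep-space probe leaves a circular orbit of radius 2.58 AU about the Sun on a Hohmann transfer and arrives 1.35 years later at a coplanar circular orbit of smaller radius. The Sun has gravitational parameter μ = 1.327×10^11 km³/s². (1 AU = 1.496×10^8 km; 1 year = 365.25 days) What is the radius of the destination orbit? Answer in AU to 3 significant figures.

In km: r₁ = 2.58 × 1.496×10^8 = 3.85968×10^8 km.
Transfer time t = 1.35 years × 365.25 × 86400 s = 4.260276×10^7 s, and t = π√(a_t³/μ).
So a_t = (μ t²/π²)^(1/3) = (1.327×10^11 × (4.260276×10^7)² / π²)^(1/3) = 2.9006×10^8 km.
Since a_t = (r₁ + r₂)/2, r₂ = 2a_t − r₁ = 2×2.9006×10^8 − 3.85968×10^8 = 1.94152×10^8 km.
In AU: r₂ = 1.94152×10^8 / 1.496×10^8 = 1.30 AU.

r₂ = 1.30 AU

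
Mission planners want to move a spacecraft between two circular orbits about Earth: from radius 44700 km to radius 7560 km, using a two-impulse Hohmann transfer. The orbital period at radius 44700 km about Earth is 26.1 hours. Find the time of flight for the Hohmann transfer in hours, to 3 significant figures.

t = 5.83 hours

From Kepler's third law T² = 4π²r³/μ at r = 44700 km, T = 26.1 hours = 26.1 × 3600 s = 93960 s: μ = 4π²r³/T² = 3.99389×10^5 km³/s².
Semi-major axis of the transfer orbit: a_t = (44700 + 7560)/2 = 26130 km.
Half the transfer-orbit period gives t = π√(a_t³/μ) = 21000 s.
Converting: 21000 s ÷ 3600 s/hour = 5.83 hours.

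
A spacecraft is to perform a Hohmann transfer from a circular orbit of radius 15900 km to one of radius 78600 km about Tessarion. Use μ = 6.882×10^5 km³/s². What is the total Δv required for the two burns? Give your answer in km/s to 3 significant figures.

Δv = 3.15 km/s

Transfer-ellipse semi-major axis a_t = (r₁ + r₂)/2 = (15900 + 78600)/2 = 47250 km.
At r₁ the circular-orbit speed is v₁ = √(μ/r₁) = 6.579 km/s.
Transfer-orbit speed at r₁ (v² = μ(2/r − 1/a)): v_p = √[μ(2/r₁ − 1/a_t)] = 8.485 km/s.
First burn Δv₁ = |v_p − v₁| = 1.906 km/s.
Circular speed at r₂: v₂ = √(μ/r₂) = 2.959 km/s.
Transfer-orbit speed at r₂: v_a = √[μ(2/r₂ − 1/a_t)] = 1.716 km/s.
Second burn Δv₂ = |v₂ − v_a| = 1.243 km/s.
Δv = Δv₁ + Δv₂ = 1.906 + 1.243 = 3.149 km/s.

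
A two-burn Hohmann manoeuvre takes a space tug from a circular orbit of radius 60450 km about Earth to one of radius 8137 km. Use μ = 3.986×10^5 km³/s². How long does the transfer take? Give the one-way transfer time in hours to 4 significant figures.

t = 8.778 hours

The Hohmann ellipse has a_t = (r₁ + r₂)/2 = 34293.5 km.
Half the transfer-orbit period gives t = π√(a_t³/μ) = 31600 s.
Converting: 31600 s ÷ 3600 s/hour = 8.778 hours.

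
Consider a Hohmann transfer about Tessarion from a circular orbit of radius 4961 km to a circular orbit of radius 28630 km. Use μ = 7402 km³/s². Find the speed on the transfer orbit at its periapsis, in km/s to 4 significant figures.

Transfer-ellipse semi-major axis a_t = (r₁ + r₂)/2 = (4961 + 28630)/2 = 16795.5 km.
The periapsis of the transfer ellipse is at r = 4961 km.
From the vis-viva equation, v = √[μ(2/r − 1/a_t)] = 1.595 km/s.

v = 1.595 km/s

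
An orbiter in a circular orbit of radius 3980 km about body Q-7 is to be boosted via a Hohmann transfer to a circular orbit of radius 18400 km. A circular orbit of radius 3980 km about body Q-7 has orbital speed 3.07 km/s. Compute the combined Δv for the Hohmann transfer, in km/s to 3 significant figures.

From the circular-orbit relation v² = μ/r at r = 3980 km: μ = v²r = (3.07)² × 3980 = 37511.1 km³/s².
Semi-major axis of the transfer orbit: a_t = (3980 + 18400)/2 = 11190 km.
At r₁ the circular-orbit speed is v₁ = √(μ/r₁) = 3.0700 km/s.
On the transfer ellipse at r₁, v² = μ(2/r − 1/a) gives v_p = √[μ(2/r₁ − 1/a_t)] = 3.9367 km/s.
First burn Δv₁ = |v_p − v₁| = 0.8667 km/s.
At r₂, v₂ = √(μ/r₂) = 1.4278 km/s.
Transfer-orbit speed at r₂: v_a = √[μ(2/r₂ − 1/a_t)] = 0.85153 km/s.
Second burn Δv₂ = |v₂ − v_a| = 0.5763 km/s.
Total Δv = Δv₁ + Δv₂ = 1.443 km/s.

Δv = 1.44 km/s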